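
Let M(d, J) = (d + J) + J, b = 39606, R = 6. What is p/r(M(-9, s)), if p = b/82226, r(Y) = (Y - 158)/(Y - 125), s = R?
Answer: 2415966/6372515 ≈ 0.37912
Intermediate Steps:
s = 6
M(d, J) = d + 2*J (M(d, J) = (J + d) + J = d + 2*J)
r(Y) = (-158 + Y)/(-125 + Y)
p = 19803/41113 (p = 39606/82226 = 39606*(1/82226) = 19803/41113 ≈ 0.48167)
p/r(M(-9, s)) = 19803/(41113*(((-158 + (-9 + 2*6))/(-125 + (-9 + 2*6))))) = 19803/(41113*(((-158 + (-9 + 12))/(-125 + (-9 + 12))))) = 19803/(41113*(((-158 + 3)/(-125 + 3)))) = 19803/(41113*((-155/(-122)))) = 19803/(41113*((-1/122*(-155)))) = 19803/(41113*(155/122)) = (19803/41113)*(122/155) = 2415966/6372515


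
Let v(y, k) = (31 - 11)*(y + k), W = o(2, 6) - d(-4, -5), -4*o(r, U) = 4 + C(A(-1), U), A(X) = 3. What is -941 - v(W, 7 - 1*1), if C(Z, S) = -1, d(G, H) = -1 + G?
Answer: -1146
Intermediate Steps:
o(r, U) = -¾ (o(r, U) = -(4 - 1)/4 = -¼*3 = -¾)
W = 17/4 (W = -¾ - (-1 - 4) = -¾ - 1*(-5) = -¾ + 5 = 17/4 ≈ 4.2500)
v(y, k) = 20*k + 20*y (v(y, k) = 20*(k + y) = 20*k + 20*y)
-941 - v(W, 7 - 1*1) = -941 - (20*(7 - 1*1) + 20*(17/4)) = -941 - (20*(7 - 1) + 85) = -941 - (20*6 + 85) = -941 - (120 + 85) = -941 - 1*205 = -941 - 205 = -1146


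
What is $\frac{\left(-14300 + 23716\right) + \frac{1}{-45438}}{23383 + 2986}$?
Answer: $\frac{61120601}{171164946} \approx 0.35709$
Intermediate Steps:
$\frac{\left(-14300 + 23716\right) + \frac{1}{-45438}}{23383 + 2986} = \frac{9416 - \frac{1}{45438}}{26369} = \frac{427844207}{45438} \cdot \frac{1}{26369} = \frac{61120601}{171164946}$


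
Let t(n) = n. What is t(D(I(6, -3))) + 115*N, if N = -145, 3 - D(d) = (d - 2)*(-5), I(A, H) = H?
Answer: -16697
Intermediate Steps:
D(d) = -7 + 5*d (D(d) = 3 - (d - 2)*(-5) = 3 - (-2 + d)*(-5) = 3 - (10 - 5*d) = 3 + (-10 + 5*d) = -7 + 5*d)
t(D(I(6, -3))) + 115*N = (-7 + 5*(-3)) + 115*(-145) = (-7 - 15) - 16675 = -22 - 16675 = -16697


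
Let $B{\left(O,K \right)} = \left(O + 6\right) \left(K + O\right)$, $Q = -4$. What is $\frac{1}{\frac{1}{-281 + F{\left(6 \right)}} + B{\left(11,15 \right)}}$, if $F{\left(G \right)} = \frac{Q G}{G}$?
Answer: $\frac{285}{125969} \approx 0.0022625$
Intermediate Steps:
$F{\left(G \right)} = -4$ ($F{\left(G \right)} = \frac{\left(-4\right) G}{G} = -4$)
$B{\left(O,K \right)} = \left(6 + O\right) \left(K + O\right)$
$\frac{1}{\frac{1}{-281 + F{\left(6 \right)}} + B{\left(11,15 \right)}} = \frac{1}{\frac{1}{-281 - 4} + \left(11^{2} + 6 \cdot 15 + 6 \cdot 11 + 15 \cdot 11\right)} = \frac{1}{\frac{1}{-285} + \left(121 + 90 + 66 + 165\right)} = \frac{1}{- \frac{1}{285} + 442} = \frac{1}{\frac{125969}{285}} = \frac{285}{125969}$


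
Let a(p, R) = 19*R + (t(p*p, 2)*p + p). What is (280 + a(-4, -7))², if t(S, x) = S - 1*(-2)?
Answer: 5041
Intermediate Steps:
t(S, x) = 2 + S (t(S, x) = S + 2 = 2 + S)
a(p, R) = p + 19*R + p*(2 + p²) (a(p, R) = 19*R + ((2 + p*p)*p + p) = 19*R + ((2 + p²)*p + p) = 19*R + (p*(2 + p²) + p) = 19*R + (p + p*(2 + p²)) = p + 19*R + p*(2 + p²))
(280 + a(-4, -7))² = (280 + ((-4)³ + 3*(-4) + 19*(-7)))² = (280 + (-64 - 12 - 133))² = (280 - 209)² = 71² = 5041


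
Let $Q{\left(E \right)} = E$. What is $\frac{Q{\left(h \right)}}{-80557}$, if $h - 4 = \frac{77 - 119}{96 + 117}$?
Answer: $- \frac{270}{5719547} \approx -4.7207 \cdot 10^{-5}$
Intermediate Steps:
$h = \frac{270}{71}$ ($h = 4 + \frac{77 - 119}{96 + 117} = 4 - \frac{42}{213} = 4 - \frac{14}{71} = \frac{270}{71} \approx 3.8028$)
$\frac{Q{\left(h \right)}}{-80557} = \frac{270}{71 \left(-80557\right)} = \frac{270}{71} \left(- \frac{1}{80557}\right) = - \frac{270}{5719547}$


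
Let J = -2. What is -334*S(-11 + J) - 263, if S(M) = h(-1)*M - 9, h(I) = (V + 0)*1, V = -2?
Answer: -5941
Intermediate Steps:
h(I) = -2 (h(I) = (-2 + 0)*1 = -2*1 = -2)
S(M) = -9 - 2*M (S(M) = -2*M - 9 = -9 - 2*M)
-334*S(-11 + J) - 263 = -334*(-9 - 2*(-11 - 2)) - 263 = -334*(-9 - 2*(-13)) - 263 = -334*(-9 + 26) - 263 = -334*17 - 263 = -5678 - 263 = -5941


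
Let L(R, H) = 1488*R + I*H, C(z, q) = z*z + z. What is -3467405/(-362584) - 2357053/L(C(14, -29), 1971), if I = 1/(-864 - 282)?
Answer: 87424155524051/43280456640552 ≈ 2.0199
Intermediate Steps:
I = -1/1146 (I = 1/(-1146) = -1/1146 ≈ -0.00087260)
C(z, q) = z + z**2 (C(z, q) = z**2 + z = z + z**2)
L(R, H) = 1488*R - H/1146
-3467405/(-362584) - 2357053/L(C(14, -29), 1971) = -3467405/(-362584) - 2357053/(1488*(14*(1 + 14)) - 1/1146*1971) = -3467405*(-1/362584) - 2357053/(1488*(14*15) - 657/382) = 3467405/362584 - 2357053/(1488*210 - 657/382) = 3467405/362584 - 2357053/(312480 - 657/382) = 3467405/362584 - 2357053/119366703/382 = 3467405/362584 - 2357053*382/119366703 = 3467405/362584 - 900394246/119366703 = 87424155524051/43280456640552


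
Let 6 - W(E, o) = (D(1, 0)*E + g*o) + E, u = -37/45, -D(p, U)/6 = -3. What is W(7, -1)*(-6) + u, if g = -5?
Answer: 35603/45 ≈ 791.18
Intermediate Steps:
D(p, U) = 18 (D(p, U) = -6*(-3) = 18)
u = -37/45 (u = -37*1/45 = -37/45 ≈ -0.82222)
W(E, o) = 6 - 19*E + 5*o (W(E, o) = 6 - ((18*E - 5*o) + E) = 6 - ((-5*o + 18*E) + E) = 6 - (-5*o + 19*E) = 6 + (-19*E + 5*o) = 6 - 19*E + 5*o)
W(7, -1)*(-6) + u = (6 - 19*7 + 5*(-1))*(-6) - 37/45 = (6 - 133 - 5)*(-6) - 37/45 = -132*(-6) - 37/45 = 792 - 37/45 = 35603/45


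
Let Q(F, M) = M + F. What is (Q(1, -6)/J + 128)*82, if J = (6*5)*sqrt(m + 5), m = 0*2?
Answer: 10496 - 41*sqrt(5)/15 ≈ 10490.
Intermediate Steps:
m = 0
J = 30*sqrt(5) (J = (6*5)*sqrt(0 + 5) = 30*sqrt(5) ≈ 67.082)
Q(F, M) = F + M
(Q(1, -6)/J + 128)*82 = ((1 - 6)/((30*sqrt(5))) + 128)*82 = (-sqrt(5)/30 + 128)*82 = (128 - sqrt(5)/30)*82 = 10496 - 41*sqrt(5)/15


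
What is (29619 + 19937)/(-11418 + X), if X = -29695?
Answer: -49556/41113 ≈ -1.2054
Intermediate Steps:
(29619 + 19937)/(-11418 + X) = (29619 + 19937)/(-11418 - 29695) = 49556/(-41113) = 49556*(-1/41113) = -49556/41113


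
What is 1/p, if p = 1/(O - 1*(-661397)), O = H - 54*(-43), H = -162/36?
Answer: 1327429/2 ≈ 6.6371e+5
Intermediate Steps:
H = -9/2 (H = -162*1/36 = -9/2 ≈ -4.5000)
O = 4635/2 (O = -9/2 - 54*(-43) = -9/2 + 2322 = 4635/2 ≈ 2317.5)
p = 2/1327429 (p = 1/(4635/2 - 1*(-661397)) = 1/(4635/2 + 661397) = 1/(1327429/2) = 2/1327429 ≈ 1.5067e-6)
1/p = 1/(2/1327429) = 1327429/2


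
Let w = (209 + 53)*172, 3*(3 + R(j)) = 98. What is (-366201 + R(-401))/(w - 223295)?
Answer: 1098514/534693 ≈ 2.0545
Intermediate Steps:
R(j) = 89/3 (R(j) = -3 + (⅓)*98 = -3 + 98/3 = 89/3)
w = 45064 (w = 262*172 = 45064)
(-366201 + R(-401))/(w - 223295) = (-366201 + 89/3)/(45064 - 223295) = -1098514/3/(-178231) = -1098514/3*(-1/178231) = 1098514/534693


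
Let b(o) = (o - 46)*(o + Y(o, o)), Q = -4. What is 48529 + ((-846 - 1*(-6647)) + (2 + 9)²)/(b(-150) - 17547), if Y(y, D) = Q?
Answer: 613266895/12637 ≈ 48529.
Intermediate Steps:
Y(y, D) = -4
b(o) = (-46 + o)*(-4 + o) (b(o) = (o - 46)*(o - 4) = (-46 + o)*(-4 + o))
48529 + ((-846 - 1*(-6647)) + (2 + 9)²)/(b(-150) - 17547) = 48529 + ((-846 - 1*(-6647)) + (2 + 9)²)/((184 + (-150)² - 50*(-150)) - 17547) = 48529 + ((-846 + 6647) + 11²)/((184 + 22500 + 7500) - 17547) = 48529 + (5801 + 121)/(30184 - 17547) = 48529 + 5922/12637 = 613266895/12637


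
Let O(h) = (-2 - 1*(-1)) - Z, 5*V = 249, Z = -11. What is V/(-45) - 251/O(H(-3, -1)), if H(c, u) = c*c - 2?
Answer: -3931/150 ≈ -26.207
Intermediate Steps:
H(c, u) = -2 + c² (H(c, u) = c² - 2 = -2 + c²)
V = 249/5 (V = (⅕)*249 = 249/5 ≈ 49.800)
O(h) = 10 (O(h) = (-2 - 1*(-1)) - 1*(-11) = (-2 + 1) + 11 = -1 + 11 = 10)
V/(-45) - 251/O(H(-3, -1)) = (249/5)/(-45) - 251/10 = (249/5)*(-1/45) - 251*⅒ = -83/75 - 251/10 = -3931/150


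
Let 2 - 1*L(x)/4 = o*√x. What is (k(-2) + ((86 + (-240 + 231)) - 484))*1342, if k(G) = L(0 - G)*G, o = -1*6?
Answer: -567666 - 64416*√2 ≈ -6.5876e+5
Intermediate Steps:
o = -6
L(x) = 8 + 24*√x (L(x) = 8 - (-24)*√x = 8 + 24*√x)
k(G) = G*(8 + 24*√(-G)) (k(G) = (8 + 24*√(0 - G))*G = (8 + 24*√(-G))*G = G*(8 + 24*√(-G)))
(k(-2) + ((86 + (-240 + 231)) - 484))*1342 = (8*(-2)*(1 + 3*√(-1*(-2))) + ((86 + (-240 + 231)) - 484))*1342 = (8*(-2)*(1 + 3*√2) + ((86 - 9) - 484))*1342 = ((-16 - 48*√2) + (77 - 484))*1342 = ((-16 - 48*√2) - 407)*1342 = (-423 - 48*√2)*1342 = -567666 - 64416*√2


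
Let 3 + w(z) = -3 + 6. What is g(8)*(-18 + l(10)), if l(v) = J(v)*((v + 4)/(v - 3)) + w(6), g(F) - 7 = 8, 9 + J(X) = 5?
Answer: -390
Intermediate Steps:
J(X) = -4 (J(X) = -9 + 5 = -4)
g(F) = 15 (g(F) = 7 + 8 = 15)
w(z) = 0 (w(z) = -3 + (-3 + 6) = -3 + 3 = 0)
l(v) = -4*(4 + v)/(-3 + v) (l(v) = -4*(v + 4)/(v - 3) + 0 = -4*(4 + v)/(-3 + v) + 0 = -4*(4 + v)/(-3 + v))
g(8)*(-18 + l(10)) = 15*(-18 + 4*(-4 - 1*10)/(-3 + 10)) = 15*(-18 + 4*(-4 - 10)/7) = 15*(-18 + 4*(⅐)*(-14)) = 15*(-18 - 8) = 15*(-26) = -390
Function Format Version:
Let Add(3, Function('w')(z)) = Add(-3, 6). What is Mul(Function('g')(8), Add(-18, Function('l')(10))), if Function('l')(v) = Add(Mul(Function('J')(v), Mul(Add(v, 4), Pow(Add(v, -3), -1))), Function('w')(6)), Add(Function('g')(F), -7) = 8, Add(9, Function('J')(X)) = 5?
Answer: -390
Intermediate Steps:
Function('J')(X) = -4 (Function('J')(X) = Add(-9, 5) = -4)
Function('g')(F) = 15 (Function('g')(F) = Add(7, 8) = 15)
Function('w')(z) = 0 (Function('w')(z) = Add(-3, Add(-3, 6)) = Add(-3, 3) = 0)
Function('l')(v) = Mul(-4, Pow(Add(-3, v), -1), Add(4, v)) (Function('l')(v) = Add(Mul(-4, Mul(Add(v, 4), Pow(Add(v, -3), -1))), 0) = Add(Mul(-4, Mul(Add(4, v), Pow(Add(-3, v), -1))), 0) = Add(Mul(-4, Mul(Pow(Add(-3, v), -1), Add(4, v))), 0) = Add(Mul(-4, Pow(Add(-3, v), -1), Add(4, v)), 0) = Mul(-4, Pow(Add(-3, v), -1), Add(4, v)))
Mul(Function('g')(8), Add(-18, Function('l')(10))) = Mul(15, Add(-18, Mul(4, Pow(Add(-3, 10), -1), Add(-4, Mul(-1, 10))))) = Mul(15, Add(-18, Mul(4, Pow(7, -1), Add(-4, -10)))) = Mul(15, Add(-18, Mul(4, Rational(1, 7), -14))) = Mul(15, Add(-18, -8)) = Mul(15, -26) = -390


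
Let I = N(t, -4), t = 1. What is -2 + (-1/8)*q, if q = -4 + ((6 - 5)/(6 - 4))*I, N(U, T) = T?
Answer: -5/4 ≈ -1.2500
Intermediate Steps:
I = -4
q = -6 (q = -4 + ((6 - 5)/(6 - 4))*(-4) = -4 + (1/2)*(-4) = -4 - 2 = -6)
-2 + (-1/8)*q = -2 - 1/8*(-6) = -2 + 3/4 = -5/4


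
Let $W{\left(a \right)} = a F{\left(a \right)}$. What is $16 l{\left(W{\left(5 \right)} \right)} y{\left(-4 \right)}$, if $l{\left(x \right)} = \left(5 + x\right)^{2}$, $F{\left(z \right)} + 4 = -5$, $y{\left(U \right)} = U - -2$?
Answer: $-51200$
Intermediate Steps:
$y{\left(U \right)} = 2 + U$ ($y{\left(U \right)} = U + 2 = 2 + U$)
$F{\left(z \right)} = -9$ ($F{\left(z \right)} = -4 - 5 = -9$)
$W{\left(a \right)} = - 9 a$ ($W{\left(a \right)} = a \left(-9\right) = - 9 a$)
$16 l{\left(W{\left(5 \right)} \right)} y{\left(-4 \right)} = 16 \left(5 - 45\right)^{2} \left(2 - 4\right) = 16 \left(5 - 45\right)^{2} \left(-2\right) = 16 \left(-40\right)^{2} \left(-2\right) = 16 \cdot 1600 \left(-2\right) = 25600 \left(-2\right) = -51200$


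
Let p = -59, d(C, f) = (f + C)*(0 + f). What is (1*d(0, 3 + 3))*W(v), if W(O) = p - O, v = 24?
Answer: -2988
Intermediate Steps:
d(C, f) = f*(C + f) (d(C, f) = (C + f)*f = f*(C + f))
W(O) = -59 - O
(1*d(0, 3 + 3))*W(v) = (1*((3 + 3)*(0 + (3 + 3))))*(-59 - 1*24) = (1*(6*(0 + 6)))*(-59 - 24) = (1*(6*6))*(-83) = (1*36)*(-83) = 36*(-83) = -2988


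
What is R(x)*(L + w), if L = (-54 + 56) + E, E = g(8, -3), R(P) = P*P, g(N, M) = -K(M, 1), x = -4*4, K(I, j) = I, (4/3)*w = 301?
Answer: 59072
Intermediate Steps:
w = 903/4 (w = (¾)*301 = 903/4 ≈ 225.75)
x = -16
g(N, M) = -M
R(P) = P²
E = 3 (E = -1*(-3) = 3)
L = 5 (L = (-54 + 56) + 3 = 2 + 3 = 5)
R(x)*(L + w) = (-16)²*(5 + 903/4) = 256*(923/4) = 59072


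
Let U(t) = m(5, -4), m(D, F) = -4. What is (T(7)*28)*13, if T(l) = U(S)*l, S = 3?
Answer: -10192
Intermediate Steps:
U(t) = -4
T(l) = -4*l
(T(7)*28)*13 = (-4*7*28)*13 = -28*28*13 = -784*13 = -10192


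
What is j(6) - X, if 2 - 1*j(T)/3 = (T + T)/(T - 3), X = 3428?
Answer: -3434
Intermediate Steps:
j(T) = 6 - 6*T/(-3 + T) (j(T) = 6 - 3*(T + T)/(T - 3) = 6 - 3*2*T/(-3 + T) = 6 - 6*T/(-3 + T))
j(6) - X = -18/(-3 + 6) - 1*3428 = -18/3 - 3428 = -18*⅓ - 3428 = -6 - 3428 = -3434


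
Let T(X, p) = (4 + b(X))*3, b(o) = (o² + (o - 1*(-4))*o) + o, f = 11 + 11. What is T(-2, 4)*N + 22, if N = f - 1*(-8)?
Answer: 202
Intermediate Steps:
f = 22
b(o) = o + o² + o*(4 + o) (b(o) = (o² + (o + 4)*o) + o = (o² + (4 + o)*o) + o = (o² + o*(4 + o)) + o = o + o² + o*(4 + o))
T(X, p) = 12 + 3*X*(5 + 2*X) (T(X, p) = (4 + X*(5 + 2*X))*3 = 12 + 3*X*(5 + 2*X))
N = 30 (N = 22 - 1*(-8) = 22 + 8 = 30)
T(-2, 4)*N + 22 = (12 + 3*(-2)*(5 + 2*(-2)))*30 + 22 = (12 + 3*(-2)*(5 - 4))*30 + 22 = (12 + 3*(-2)*1)*30 + 22 = (12 - 6)*30 + 22 = 6*30 + 22 = 180 + 22 = 202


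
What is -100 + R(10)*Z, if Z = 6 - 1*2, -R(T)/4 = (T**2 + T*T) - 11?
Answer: -3124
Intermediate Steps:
R(T) = 44 - 8*T**2 (R(T) = -4*((T**2 + T*T) - 11) = -4*((T**2 + T**2) - 11) = -4*(2*T**2 - 11) = -4*(-11 + 2*T**2) = 44 - 8*T**2)
Z = 4 (Z = 6 - 2 = 4)
-100 + R(10)*Z = -100 + (44 - 8*10**2)*4 = -100 + (44 - 8*100)*4 = -100 + (44 - 800)*4 = -100 - 756*4 = -100 - 3024 = -3124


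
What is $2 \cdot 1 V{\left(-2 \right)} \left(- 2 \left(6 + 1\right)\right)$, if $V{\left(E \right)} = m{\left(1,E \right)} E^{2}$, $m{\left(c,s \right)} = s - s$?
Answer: $0$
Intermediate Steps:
$m{\left(c,s \right)} = 0$
$V{\left(E \right)} = 0$ ($V{\left(E \right)} = 0 E^{2} = 0$)
$2 \cdot 1 V{\left(-2 \right)} \left(- 2 \left(6 + 1\right)\right) = 2 \cdot 1 \cdot 0 \left(- 2 \left(6 + 1\right)\right) = 2 \cdot 0 \left(\left(-2\right) 7\right) = 0 \left(-14\right) = 0$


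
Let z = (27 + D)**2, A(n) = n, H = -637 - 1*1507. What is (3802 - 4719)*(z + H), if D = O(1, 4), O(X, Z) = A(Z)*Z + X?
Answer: 190736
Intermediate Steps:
H = -2144 (H = -637 - 1507 = -2144)
O(X, Z) = X + Z**2 (O(X, Z) = Z*Z + X = Z**2 + X = X + Z**2)
D = 17 (D = 1 + 4**2 = 1 + 16 = 17)
z = 1936 (z = (27 + 17)**2 = 44**2 = 1936)
(3802 - 4719)*(z + H) = (3802 - 4719)*(1936 - 2144) = -917*(-208) = 190736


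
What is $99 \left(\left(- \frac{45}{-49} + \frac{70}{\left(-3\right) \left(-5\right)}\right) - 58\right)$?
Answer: $- \frac{254265}{49} \approx -5189.1$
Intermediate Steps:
$99 \left(\left(- \frac{45}{-49} + \frac{70}{\left(-3\right) \left(-5\right)}\right) - 58\right) = 99 \left(\left(\left(-45\right) \left(- \frac{1}{49}\right) + \frac{70}{15}\right) - 58\right) = 99 \left(\left(\frac{45}{49} + 70 \cdot \frac{1}{15}\right) - 58\right) = 99 \left(\left(\frac{45}{49} + \frac{14}{3}\right) - 58\right) = 99 \left(\frac{821}{147} - 58\right) = 99 \left(- \frac{7705}{147}\right) = - \frac{254265}{49}$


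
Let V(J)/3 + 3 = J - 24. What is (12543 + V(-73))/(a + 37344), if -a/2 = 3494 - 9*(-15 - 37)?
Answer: 12243/29420 ≈ 0.41615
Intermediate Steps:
a = -7924 (a = -2*(3494 - 9*(-15 - 37)) = -2*(3494 - 9*(-52)) = -2*(3494 - 1*(-468)) = -2*(3494 + 468) = -2*3962 = -7924)
V(J) = -81 + 3*J (V(J) = -9 + 3*(J - 24) = -9 + 3*(-24 + J) = -9 + (-72 + 3*J) = -81 + 3*J)
(12543 + V(-73))/(a + 37344) = (12543 + (-81 + 3*(-73)))/(-7924 + 37344) = (12543 + (-81 - 219))/29420 = (12543 - 300)*(1/29420) = 12243*(1/29420) = 12243/29420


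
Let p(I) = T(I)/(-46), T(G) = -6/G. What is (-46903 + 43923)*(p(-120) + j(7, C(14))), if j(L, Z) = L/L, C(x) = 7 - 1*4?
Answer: -136931/46 ≈ -2976.8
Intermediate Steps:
C(x) = 3 (C(x) = 7 - 4 = 3)
j(L, Z) = 1
p(I) = 3/(23*I) (p(I) = -6/I/(-46) = -6/I*(-1/46) = 3/(23*I))
(-46903 + 43923)*(p(-120) + j(7, C(14))) = (-46903 + 43923)*((3/23)/(-120) + 1) = -2980*((3/23)*(-1/120) + 1) = -2980*(-1/920 + 1) = -2980*919/920 = -136931/46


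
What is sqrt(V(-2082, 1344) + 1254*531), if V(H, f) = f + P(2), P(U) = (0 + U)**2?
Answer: sqrt(667222) ≈ 816.84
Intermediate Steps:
P(U) = U**2
V(H, f) = 4 + f (V(H, f) = f + 2**2 = f + 4 = 4 + f)
sqrt(V(-2082, 1344) + 1254*531) = sqrt((4 + 1344) + 1254*531) = sqrt(1348 + 665874) = sqrt(667222)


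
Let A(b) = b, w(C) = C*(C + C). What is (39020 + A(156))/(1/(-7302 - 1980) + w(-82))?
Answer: 363631632/124824335 ≈ 2.9131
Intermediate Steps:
w(C) = 2*C² (w(C) = C*(2*C) = 2*C²)
(39020 + A(156))/(1/(-7302 - 1980) + w(-82)) = (39020 + 156)/(1/(-7302 - 1980) + 2*(-82)²) = 39176/(1/(-9282) + 2*6724) = 39176/(-1/9282 + 13448) = 39176/(124824335/9282) = 39176*(9282/124824335) = 363631632/124824335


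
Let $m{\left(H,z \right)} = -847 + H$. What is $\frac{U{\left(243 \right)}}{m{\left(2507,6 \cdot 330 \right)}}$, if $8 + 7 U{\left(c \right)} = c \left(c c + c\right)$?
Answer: $\frac{3601987}{2905} \approx 1239.9$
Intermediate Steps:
$U{\left(c \right)} = - \frac{8}{7} + \frac{c \left(c + c^{2}\right)}{7}$ ($U{\left(c \right)} = - \frac{8}{7} + \frac{c \left(c c + c\right)}{7} = - \frac{8}{7} + \frac{c \left(c^{2} + c\right)}{7} = - \frac{8}{7} + \frac{c \left(c + c^{2}\right)}{7}$)
$\frac{U{\left(243 \right)}}{m{\left(2507,6 \cdot 330 \right)}} = \frac{- \frac{8}{7} + \frac{243^{2}}{7} + \frac{243^{3}}{7}}{-847 + 2507} = \frac{- \frac{8}{7} + \frac{1}{7} \cdot 59049 + \frac{1}{7} \cdot 14348907}{1660} = \left(- \frac{8}{7} + \frac{59049}{7} + \frac{14348907}{7}\right) \frac{1}{1660} = \frac{14407948}{7} \cdot \frac{1}{1660} = \frac{3601987}{2905}$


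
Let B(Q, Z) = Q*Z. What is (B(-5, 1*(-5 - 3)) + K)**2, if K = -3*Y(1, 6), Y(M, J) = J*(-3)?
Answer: 8836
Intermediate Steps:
Y(M, J) = -3*J
K = 54 (K = -(-9)*6 = -3*(-18) = 54)
(B(-5, 1*(-5 - 3)) + K)**2 = (-5*(-5 - 3) + 54)**2 = (-5*(-8) + 54)**2 = (40 + 54)**2 = 94**2 = 8836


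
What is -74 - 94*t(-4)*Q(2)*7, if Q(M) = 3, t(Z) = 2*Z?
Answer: 15718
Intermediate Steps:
-74 - 94*t(-4)*Q(2)*7 = -74 - 94*(2*(-4))*3*7 = -74 - 94*(-8*3)*7 = -74 - (-2256)*7 = -74 - 94*(-168) = -74 + 15792 = 15718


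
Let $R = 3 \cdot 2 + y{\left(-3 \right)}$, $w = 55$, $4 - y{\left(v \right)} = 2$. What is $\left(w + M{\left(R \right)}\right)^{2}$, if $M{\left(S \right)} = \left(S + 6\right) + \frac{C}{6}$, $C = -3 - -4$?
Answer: $\frac{172225}{36} \approx 4784.0$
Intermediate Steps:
$y{\left(v \right)} = 2$ ($y{\left(v \right)} = 4 - 2 = 2$)
$C = 1$ ($C = -3 + 4 = 1$)
$R = 8$ ($R = 3 \cdot 2 + 2 = 6 + 2 = 8$)
$M{\left(S \right)} = \frac{37}{6} + S$ ($M{\left(S \right)} = \left(S + 6\right) + 1 \cdot \frac{1}{6} = \left(6 + S\right) + 1 \cdot \frac{1}{6} = \left(6 + S\right) + \frac{1}{6} = \frac{37}{6} + S$)
$\left(w + M{\left(R \right)}\right)^{2} = \left(55 + \left(\frac{37}{6} + 8\right)\right)^{2} = \left(55 + \frac{85}{6}\right)^{2} = \left(\frac{415}{6}\right)^{2} = \frac{172225}{36}$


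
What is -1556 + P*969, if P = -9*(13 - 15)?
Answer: 15886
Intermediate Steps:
P = 18 (P = -9*(-2) = 18)
-1556 + P*969 = -1556 + 18*969 = -1556 + 17442 = 15886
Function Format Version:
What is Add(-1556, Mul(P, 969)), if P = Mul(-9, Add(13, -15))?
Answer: 15886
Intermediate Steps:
P = 18 (P = Mul(-9, -2) = 18)
Add(-1556, Mul(P, 969)) = Add(-1556, Mul(18, 969)) = Add(-1556, 17442) = 15886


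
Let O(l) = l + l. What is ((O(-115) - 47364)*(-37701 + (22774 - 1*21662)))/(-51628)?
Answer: -870708433/25814 ≈ -33730.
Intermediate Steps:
O(l) = 2*l
((O(-115) - 47364)*(-37701 + (22774 - 1*21662)))/(-51628) = ((2*(-115) - 47364)*(-37701 + (22774 - 1*21662)))/(-51628) = ((-230 - 47364)*(-37701 + (22774 - 21662)))*(-1/51628) = -47594*(-37701 + 1112)*(-1/51628) = -47594*(-36589)*(-1/51628) = 1741416866*(-1/51628) = -870708433/25814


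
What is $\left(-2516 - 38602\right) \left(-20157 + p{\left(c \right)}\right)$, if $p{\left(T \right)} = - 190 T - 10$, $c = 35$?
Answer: $1102661406$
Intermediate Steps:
$p{\left(T \right)} = -10 - 190 T$
$\left(-2516 - 38602\right) \left(-20157 + p{\left(c \right)}\right) = \left(-2516 - 38602\right) \left(-20157 - 6660\right) = - 41118 \left(-20157 - 6660\right) = \left(-41118\right) \left(-26817\right) = 1102661406$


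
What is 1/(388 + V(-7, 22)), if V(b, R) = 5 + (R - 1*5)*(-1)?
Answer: 1/376 ≈ 0.0026596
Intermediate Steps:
V(b, R) = 10 - R (V(b, R) = 5 + (R - 5)*(-1) = 5 + (-5 + R)*(-1) = 5 + (5 - R) = 10 - R)
1/(388 + V(-7, 22)) = 1/(388 + (10 - 1*22)) = 1/(388 + (10 - 22)) = 1/(388 - 12) = 1/376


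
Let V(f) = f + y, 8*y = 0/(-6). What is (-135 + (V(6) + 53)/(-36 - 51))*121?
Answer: -1428284/87 ≈ -16417.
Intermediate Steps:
y = 0 (y = (0/(-6))/8 = (0*(-⅙))/8 = (⅛)*0 = 0)
V(f) = f (V(f) = f + 0 = f)
(-135 + (V(6) + 53)/(-36 - 51))*121 = (-135 + (6 + 53)/(-36 - 51))*121 = (-135 + 59/(-87))*121 = (-135 + 59*(-1/87))*121 = (-135 - 59/87)*121 = -11804/87*121 = -1428284/87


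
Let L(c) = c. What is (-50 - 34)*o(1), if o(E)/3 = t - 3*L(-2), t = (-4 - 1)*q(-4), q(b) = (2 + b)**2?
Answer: 3528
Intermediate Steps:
t = -20 (t = (-4 - 1)*(2 - 4)**2 = -5*(-2)**2 = -5*4 = -20)
o(E) = -42 (o(E) = 3*(-20 - 3*(-2)) = 3*(-20 + 6) = 3*(-14) = -42)
(-50 - 34)*o(1) = (-50 - 34)*(-42) = -84*(-42) = 3528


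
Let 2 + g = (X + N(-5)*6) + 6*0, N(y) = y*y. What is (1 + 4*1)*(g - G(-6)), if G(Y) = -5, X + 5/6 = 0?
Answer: 4565/6 ≈ 760.83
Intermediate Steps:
X = -5/6 (X = -5/6 + 0 = -5/6 ≈ -0.83333)
N(y) = y**2
g = 883/6 (g = -2 + ((-5/6 + (-5)**2*6) + 6*0) = -2 + ((-5/6 + 25*6) + 0) = -2 + ((-5/6 + 150) + 0) = -2 + (895/6 + 0) = -2 + 895/6 = 883/6 ≈ 147.17)
(1 + 4*1)*(g - G(-6)) = (1 + 4*1)*(883/6 - 1*(-5)) = (1 + 4)*(883/6 + 5) = 5*(913/6) = 4565/6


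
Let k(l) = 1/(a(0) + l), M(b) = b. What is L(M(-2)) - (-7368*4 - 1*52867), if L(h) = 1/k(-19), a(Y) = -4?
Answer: 82316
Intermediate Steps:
k(l) = 1/(-4 + l)
L(h) = -23 (L(h) = 1/(1/(-4 - 19)) = 1/(1/(-23)) = 1/(-1/23) = -23)
L(M(-2)) - (-7368*4 - 1*52867) = -23 - (-7368*4 - 1*52867) = -23 - (-29472 - 52867) = -23 - 1*(-82339) = -23 + 82339 = 82316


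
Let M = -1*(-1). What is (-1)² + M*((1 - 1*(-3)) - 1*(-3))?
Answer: 8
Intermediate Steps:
M = 1
(-1)² + M*((1 - 1*(-3)) - 1*(-3)) = (-1)² + 1*((1 - 1*(-3)) - 1*(-3)) = 1 + 1*((1 + 3) + 3) = 1 + 1*(4 + 3) = 1 + 1*7 = 1 + 7 = 8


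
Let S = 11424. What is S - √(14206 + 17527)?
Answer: 11424 - √31733 ≈ 11246.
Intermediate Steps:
S - √(14206 + 17527) = 11424 - √(14206 + 17527) = 11424 - √31733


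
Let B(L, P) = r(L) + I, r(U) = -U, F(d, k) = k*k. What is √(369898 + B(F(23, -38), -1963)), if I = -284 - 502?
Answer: 6*√10213 ≈ 606.36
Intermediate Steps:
F(d, k) = k²
I = -786
B(L, P) = -786 - L (B(L, P) = -L - 786 = -786 - L)
√(369898 + B(F(23, -38), -1963)) = √(369898 + (-786 - 1*(-38)²)) = √(369898 + (-786 - 1*1444)) = √(369898 + (-786 - 1444)) = √(369898 - 2230) = √367668 = 6*√10213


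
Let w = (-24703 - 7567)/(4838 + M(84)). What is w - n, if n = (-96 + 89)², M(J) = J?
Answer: -136724/2461 ≈ -55.556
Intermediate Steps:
n = 49 (n = (-7)² = 49)
w = -16135/2461 (w = (-24703 - 7567)/(4838 + 84) = -32270/4922 = -32270*1/4922 = -16135/2461 ≈ -6.5563)
w - n = -16135/2461 - 1*49 = -16135/2461 - 49 = -136724/2461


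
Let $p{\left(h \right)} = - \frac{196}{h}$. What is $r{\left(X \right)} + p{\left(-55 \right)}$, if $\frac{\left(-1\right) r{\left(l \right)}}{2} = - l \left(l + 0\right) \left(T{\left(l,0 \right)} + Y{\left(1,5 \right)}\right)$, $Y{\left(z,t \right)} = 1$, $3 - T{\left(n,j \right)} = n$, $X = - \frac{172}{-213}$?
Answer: $\frac{4106948212}{531497835} \approx 7.7271$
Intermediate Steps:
$X = \frac{172}{213}$ ($X = \left(-172\right) \left(- \frac{1}{213}\right) = \frac{172}{213} \approx 0.80751$)
$T{\left(n,j \right)} = 3 - n$
$r{\left(l \right)} = 2 l^{2} \left(4 - l\right)$ ($r{\left(l \right)} = - 2 - l \left(l + 0\right) \left(\left(3 - l\right) + 1\right) = - 2 - l l \left(4 - l\right) = - 2 \left(- l^{2} \left(4 - l\right)\right) = 2 l^{2} \left(4 - l\right)$)
$r{\left(X \right)} + p{\left(-55 \right)} = 2 \left(\frac{172}{213}\right)^{2} \left(4 - \frac{172}{213}\right) - \frac{196}{-55} = 2 \cdot \frac{29584}{45369} \left(4 - \frac{172}{213}\right) - - \frac{196}{55} = 2 \cdot \frac{29584}{45369} \cdot \frac{680}{213} + \frac{196}{55} = \frac{40234240}{9663597} + \frac{196}{55} = \frac{4106948212}{531497835}$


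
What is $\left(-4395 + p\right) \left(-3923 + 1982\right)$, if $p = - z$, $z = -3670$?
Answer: $1407225$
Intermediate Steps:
$p = 3670$ ($p = \left(-1\right) \left(-3670\right) = 3670$)
$\left(-4395 + p\right) \left(-3923 + 1982\right) = \left(-4395 + 3670\right) \left(-3923 + 1982\right) = \left(-725\right) \left(-1941\right) = 1407225$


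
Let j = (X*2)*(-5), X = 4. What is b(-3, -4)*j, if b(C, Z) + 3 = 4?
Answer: -40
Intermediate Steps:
b(C, Z) = 1 (b(C, Z) = -3 + 4 = 1)
j = -40 (j = (4*2)*(-5) = 8*(-5) = -40)
b(-3, -4)*j = 1*(-40) = -40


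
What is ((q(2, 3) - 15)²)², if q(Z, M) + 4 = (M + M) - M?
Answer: 65536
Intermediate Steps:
q(Z, M) = -4 + M (q(Z, M) = -4 + ((M + M) - M) = -4 + (2*M - M) = -4 + M)
((q(2, 3) - 15)²)² = (((-4 + 3) - 15)²)² = ((-1 - 15)²)² = ((-16)²)² = 256² = 65536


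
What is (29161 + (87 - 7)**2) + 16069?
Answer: 51630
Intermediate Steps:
(29161 + (87 - 7)**2) + 16069 = (29161 + 80**2) + 16069 = (29161 + 6400) + 16069 = 35561 + 16069 = 51630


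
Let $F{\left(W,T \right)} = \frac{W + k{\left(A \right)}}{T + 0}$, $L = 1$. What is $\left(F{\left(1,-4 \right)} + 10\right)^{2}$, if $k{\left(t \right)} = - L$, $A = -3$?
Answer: $100$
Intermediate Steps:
$k{\left(t \right)} = -1$ ($k{\left(t \right)} = \left(-1\right) 1 = -1$)
$F{\left(W,T \right)} = \frac{-1 + W}{T}$ ($F{\left(W,T \right)} = \frac{W - 1}{T + 0} = \frac{-1 + W}{T}$)
$\left(F{\left(1,-4 \right)} + 10\right)^{2} = \left(\frac{-1 + 1}{-4} + 10\right)^{2} = \left(\left(- \frac{1}{4}\right) 0 + 10\right)^{2} = \left(0 + 10\right)^{2} = 10^{2} = 100$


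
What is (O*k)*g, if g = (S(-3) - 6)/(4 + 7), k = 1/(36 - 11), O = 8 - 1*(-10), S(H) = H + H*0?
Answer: -162/275 ≈ -0.58909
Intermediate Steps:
S(H) = H (S(H) = H + 0 = H)
O = 18 (O = 8 + 10 = 18)
k = 1/25 ≈ 0.040000
g = -9/11 (g = (-3 - 6)/(4 + 7) = -9/11 ≈ -0.81818)
(O*k)*g = (18*(1/25))*(-9/11) = (18/25)*(-9/11) = -162/275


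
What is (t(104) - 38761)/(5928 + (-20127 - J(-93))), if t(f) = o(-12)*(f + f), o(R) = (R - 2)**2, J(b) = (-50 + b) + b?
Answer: -2007/13963 ≈ -0.14374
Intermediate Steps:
J(b) = -50 + 2*b
o(R) = (-2 + R)**2
t(f) = 392*f (t(f) = (-2 - 12)**2*(f + f) = (-14)**2*(2*f) = 196*(2*f) = 392*f)
(t(104) - 38761)/(5928 + (-20127 - J(-93))) = (392*104 - 38761)/(5928 + (-20127 - (-50 + 2*(-93)))) = (40768 - 38761)/(5928 + (-20127 - (-50 - 186))) = 2007/(5928 + (-20127 - 1*(-236))) = 2007/(5928 + (-20127 + 236)) = 2007/(5928 - 19891) = 2007/(-13963) = 2007*(-1/13963) = -2007/13963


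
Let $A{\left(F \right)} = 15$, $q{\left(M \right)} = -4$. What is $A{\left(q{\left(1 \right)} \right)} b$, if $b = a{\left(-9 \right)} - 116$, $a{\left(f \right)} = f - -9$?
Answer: $-1740$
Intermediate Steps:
$a{\left(f \right)} = 9 + f$ ($a{\left(f \right)} = f + 9 = 9 + f$)
$b = -116$ ($b = \left(9 - 9\right) - 116 = 0 - 116 = -116$)
$A{\left(q{\left(1 \right)} \right)} b = 15 \left(-116\right) = -1740$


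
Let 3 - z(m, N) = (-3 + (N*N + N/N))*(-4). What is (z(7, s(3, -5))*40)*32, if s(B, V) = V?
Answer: 121600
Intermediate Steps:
z(m, N) = -5 + 4*N² (z(m, N) = 3 - (-3 + (N*N + N/N))*(-4) = 3 - (-3 + (N² + 1))*(-4) = 3 - (-3 + (1 + N²))*(-4) = 3 - (-2 + N²)*(-4) = 3 - (8 - 4*N²) = 3 + (-8 + 4*N²) = -5 + 4*N²)
(z(7, s(3, -5))*40)*32 = ((-5 + 4*(-5)²)*40)*32 = ((-5 + 4*25)*40)*32 = ((-5 + 100)*40)*32 = (95*40)*32 = 3800*32 = 121600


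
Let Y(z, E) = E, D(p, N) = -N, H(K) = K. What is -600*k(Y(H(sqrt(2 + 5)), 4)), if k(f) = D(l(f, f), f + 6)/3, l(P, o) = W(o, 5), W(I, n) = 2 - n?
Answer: 2000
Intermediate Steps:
l(P, o) = -3 (l(P, o) = 2 - 1*5 = 2 - 5 = -3)
k(f) = -2 - f/3 (k(f) = -(f + 6)/3 = -(6 + f)*(1/3) = (-6 - f)*(1/3) = -2 - f/3)
-600*k(Y(H(sqrt(2 + 5)), 4)) = -600*(-2 - 1/3*4) = -600*(-2 - 4/3) = -600*(-10/3) = 2000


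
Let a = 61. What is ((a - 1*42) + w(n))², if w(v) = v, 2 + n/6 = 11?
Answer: 5329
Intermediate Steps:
n = 54 (n = -12 + 6*11 = -12 + 66 = 54)
((a - 1*42) + w(n))² = ((61 - 1*42) + 54)² = ((61 - 42) + 54)² = (19 + 54)² = 73² = 5329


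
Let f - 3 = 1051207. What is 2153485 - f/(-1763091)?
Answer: 3796791073345/1763091 ≈ 2.1535e+6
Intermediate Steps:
f = 1051210 (f = 3 + 1051207 = 1051210)
2153485 - f/(-1763091) = 2153485 - 1051210/(-1763091) = 2153485 - 1051210*(-1)/1763091 = 2153485 - 1*(-1051210/1763091) = 2153485 + 1051210/1763091 = 3796791073345/1763091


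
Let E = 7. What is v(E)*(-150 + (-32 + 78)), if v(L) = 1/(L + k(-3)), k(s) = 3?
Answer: -52/5 ≈ -10.400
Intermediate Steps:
v(L) = 1/(3 + L) (v(L) = 1/(L + 3) = 1/(3 + L))
v(E)*(-150 + (-32 + 78)) = (-150 + (-32 + 78))/(3 + 7) = (-150 + 46)/10 = (⅒)*(-104) = -52/5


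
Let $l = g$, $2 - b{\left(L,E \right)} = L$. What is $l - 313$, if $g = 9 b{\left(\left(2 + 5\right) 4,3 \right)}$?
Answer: $-547$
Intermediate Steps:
$b{\left(L,E \right)} = 2 - L$
$g = -234$ ($g = 9 \left(2 - \left(2 + 5\right) 4\right) = 9 \left(2 - 7 \cdot 4\right) = 9 \left(2 - 28\right) = 9 \left(-26\right) = -234$)
$l = -234$
$l - 313 = -234 - 313 = -547$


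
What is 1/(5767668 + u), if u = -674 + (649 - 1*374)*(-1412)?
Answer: 1/5378694 ≈ 1.8592e-7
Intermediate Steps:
u = -388974 (u = -674 + (649 - 374)*(-1412) = -674 + 275*(-1412) = -674 - 388300 = -388974)
1/(5767668 + u) = 1/(5767668 - 388974) = 1/5378694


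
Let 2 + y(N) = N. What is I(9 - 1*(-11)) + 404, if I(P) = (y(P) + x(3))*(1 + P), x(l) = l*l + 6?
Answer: 1097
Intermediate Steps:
y(N) = -2 + N
x(l) = 6 + l² (x(l) = l² + 6 = 6 + l²)
I(P) = (1 + P)*(13 + P) (I(P) = ((-2 + P) + (6 + 3²))*(1 + P) = ((-2 + P) + (6 + 9))*(1 + P) = ((-2 + P) + 15)*(1 + P) = (13 + P)*(1 + P) = (1 + P)*(13 + P))
I(9 - 1*(-11)) + 404 = (13 + (9 - 1*(-11))² + 14*(9 - 1*(-11))) + 404 = (13 + (9 + 11)² + 14*(9 + 11)) + 404 = (13 + 20² + 14*20) + 404 = (13 + 400 + 280) + 404 = 693 + 404 = 1097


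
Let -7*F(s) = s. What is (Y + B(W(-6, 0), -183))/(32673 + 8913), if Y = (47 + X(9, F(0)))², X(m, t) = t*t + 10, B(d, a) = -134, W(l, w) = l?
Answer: 3115/41586 ≈ 0.074905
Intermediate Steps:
F(s) = -s/7
X(m, t) = 10 + t² (X(m, t) = t² + 10 = 10 + t²)
Y = 3249 (Y = (47 + (10 + (-⅐*0)²))² = (47 + (10 + 0²))² = (47 + (10 + 0))² = (47 + 10)² = 57² = 3249)
(Y + B(W(-6, 0), -183))/(32673 + 8913) = (3249 - 134)/(32673 + 8913) = 3115/41586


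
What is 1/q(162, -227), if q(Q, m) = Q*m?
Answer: -1/36774 ≈ -2.7193e-5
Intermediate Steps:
1/q(162, -227) = 1/(162*(-227)) = 1/(-36774) = -1/36774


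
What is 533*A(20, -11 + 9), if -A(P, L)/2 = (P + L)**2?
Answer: -345384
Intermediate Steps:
A(P, L) = -2*(L + P)**2 (A(P, L) = -2*(P + L)**2 = -2*(L + P)**2)
533*A(20, -11 + 9) = 533*(-2*((-11 + 9) + 20)**2) = 533*(-2*(-2 + 20)**2) = 533*(-2*18**2) = 533*(-2*324) = 533*(-648) = -345384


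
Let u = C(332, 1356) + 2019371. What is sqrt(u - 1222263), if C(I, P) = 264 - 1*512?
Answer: 6*sqrt(22135) ≈ 892.67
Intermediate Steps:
C(I, P) = -248 (C(I, P) = 264 - 512 = -248)
u = 2019123 (u = -248 + 2019371 = 2019123)
sqrt(u - 1222263) = sqrt(2019123 - 1222263) = sqrt(796860) = 6*sqrt(22135)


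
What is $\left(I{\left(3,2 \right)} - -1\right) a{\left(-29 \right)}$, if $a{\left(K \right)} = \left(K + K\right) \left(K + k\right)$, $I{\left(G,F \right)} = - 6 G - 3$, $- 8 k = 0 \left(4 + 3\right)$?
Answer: $-33640$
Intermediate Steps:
$k = 0$ ($k = - \frac{0 \left(4 + 3\right)}{8} = - \frac{0 \cdot 7}{8} = \left(- \frac{1}{8}\right) 0 = 0$)
$I{\left(G,F \right)} = -3 - 6 G$
$a{\left(K \right)} = 2 K^{2}$ ($a{\left(K \right)} = \left(K + K\right) \left(K + 0\right) = 2 K K = 2 K^{2}$)
$\left(I{\left(3,2 \right)} - -1\right) a{\left(-29 \right)} = \left(\left(-3 - 18\right) - -1\right) 2 \left(-29\right)^{2} = \left(\left(-3 - 18\right) + 1\right) 2 \cdot 841 = \left(-21 + 1\right) 1682 = \left(-20\right) 1682 = -33640$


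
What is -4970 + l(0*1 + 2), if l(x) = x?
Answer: -4968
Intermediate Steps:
-4970 + l(0*1 + 2) = -4970 + (0*1 + 2) = -4970 + (0 + 2) = -4970 + 2 = -4968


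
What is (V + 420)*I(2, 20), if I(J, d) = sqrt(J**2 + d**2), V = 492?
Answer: 1824*sqrt(101) ≈ 18331.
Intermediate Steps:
(V + 420)*I(2, 20) = (492 + 420)*sqrt(2**2 + 20**2) = 912*sqrt(4 + 400) = 912*sqrt(404) = 912*(2*sqrt(101)) = 1824*sqrt(101)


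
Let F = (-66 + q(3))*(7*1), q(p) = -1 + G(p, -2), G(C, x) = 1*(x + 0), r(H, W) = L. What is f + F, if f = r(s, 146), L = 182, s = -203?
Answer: -301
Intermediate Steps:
r(H, W) = 182
G(C, x) = x (G(C, x) = 1*x = x)
q(p) = -3 (q(p) = -1 - 2 = -3)
f = 182
F = -483 (F = (-66 - 3)*(7*1) = -69*7 = -483)
f + F = 182 - 483 = -301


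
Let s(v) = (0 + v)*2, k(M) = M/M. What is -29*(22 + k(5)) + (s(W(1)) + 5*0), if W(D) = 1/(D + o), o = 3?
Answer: -1333/2 ≈ -666.50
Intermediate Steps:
k(M) = 1
W(D) = 1/(3 + D) (W(D) = 1/(D + 3) = 1/(3 + D))
s(v) = 2*v (s(v) = v*2 = 2*v)
-29*(22 + k(5)) + (s(W(1)) + 5*0) = -29*(22 + 1) + (2/(3 + 1) + 5*0) = -29*23 + (2/4 + 0) = -667 + (2*(1/4) + 0) = -667 + (1/2 + 0) = -667 + 1/2 = -1333/2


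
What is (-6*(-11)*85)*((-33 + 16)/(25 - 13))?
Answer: -15895/2 ≈ -7947.5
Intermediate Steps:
(-6*(-11)*85)*((-33 + 16)/(25 - 13)) = (66*85)*(-17/12) = 5610*(-17*1/12) = 5610*(-17/12) = -15895/2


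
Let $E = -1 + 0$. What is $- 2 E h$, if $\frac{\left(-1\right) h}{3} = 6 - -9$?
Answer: $-90$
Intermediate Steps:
$h = -45$ ($h = - 3 \left(6 - -9\right) = - 3 \left(6 + 9\right) = \left(-3\right) 15 = -45$)
$E = -1$
$- 2 E h = \left(-2\right) \left(-1\right) \left(-45\right) = 2 \left(-45\right) = -90$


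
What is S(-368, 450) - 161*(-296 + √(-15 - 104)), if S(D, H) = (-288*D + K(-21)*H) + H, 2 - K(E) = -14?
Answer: 161290 - 161*I*√119 ≈ 1.6129e+5 - 1756.3*I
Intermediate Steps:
K(E) = 16 (K(E) = 2 - 1*(-14) = 2 + 14 = 16)
S(D, H) = -288*D + 17*H (S(D, H) = (-288*D + 16*H) + H = -288*D + 17*H)
S(-368, 450) - 161*(-296 + √(-15 - 104)) = (-288*(-368) + 17*450) - 161*(-296 + √(-15 - 104)) = (105984 + 7650) - 161*(-296 + √(-119)) = 113634 - 161*(-296 + I*√119) = 113634 + (47656 - 161*I*√119) = 161290 - 161*I*√119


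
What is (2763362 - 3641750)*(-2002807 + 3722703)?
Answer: -1510736007648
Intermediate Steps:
(2763362 - 3641750)*(-2002807 + 3722703) = -878388*1719896 = -1510736007648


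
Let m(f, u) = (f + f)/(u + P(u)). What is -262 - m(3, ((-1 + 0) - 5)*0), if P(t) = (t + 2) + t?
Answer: -265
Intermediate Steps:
P(t) = 2 + 2*t (P(t) = (2 + t) + t = 2 + 2*t)
m(f, u) = 2*f/(2 + 3*u) (m(f, u) = (f + f)/(u + (2 + 2*u)) = (2*f)/(2 + 3*u) = 2*f/(2 + 3*u))
-262 - m(3, ((-1 + 0) - 5)*0) = -262 - 2*3/(2 + 3*(((-1 + 0) - 5)*0)) = -262 - 2*3/(2 + 3*((-1 - 5)*0)) = -262 - 2*3/(2 + 3*(-6*0)) = -262 - 2*3/(2 + 3*0) = -262 - 2*3/(2 + 0) = -262 - 2*3/2 = -262 - 1*3 = -262 - 3 = -265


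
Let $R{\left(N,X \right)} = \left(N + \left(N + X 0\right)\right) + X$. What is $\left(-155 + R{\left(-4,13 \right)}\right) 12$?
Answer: $-1800$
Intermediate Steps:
$R{\left(N,X \right)} = X + 2 N$ ($R{\left(N,X \right)} = \left(N + \left(N + 0\right)\right) + X = \left(N + N\right) + X = 2 N + X = X + 2 N$)
$\left(-155 + R{\left(-4,13 \right)}\right) 12 = \left(-155 + \left(13 + 2 \left(-4\right)\right)\right) 12 = \left(-155 + \left(13 - 8\right)\right) 12 = \left(-155 + 5\right) 12 = \left(-150\right) 12 = -1800$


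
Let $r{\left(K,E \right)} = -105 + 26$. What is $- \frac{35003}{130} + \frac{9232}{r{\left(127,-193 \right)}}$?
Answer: $- \frac{3965397}{10270} \approx -386.11$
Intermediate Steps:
$r{\left(K,E \right)} = -79$
$- \frac{35003}{130} + \frac{9232}{r{\left(127,-193 \right)}} = - \frac{35003}{130} + \frac{9232}{-79} = \left(-35003\right) \frac{1}{130} + 9232 \left(- \frac{1}{79}\right) = - \frac{35003}{130} - \frac{9232}{79} = - \frac{3965397}{10270}$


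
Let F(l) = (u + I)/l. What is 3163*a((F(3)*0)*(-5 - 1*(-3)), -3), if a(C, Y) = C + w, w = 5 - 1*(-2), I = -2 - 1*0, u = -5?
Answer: 22141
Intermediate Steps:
I = -2 (I = -2 + 0 = -2)
F(l) = -7/l (F(l) = (-5 - 2)/l = -7/l)
w = 7 (w = 5 + 2 = 7)
a(C, Y) = 7 + C (a(C, Y) = C + 7 = 7 + C)
3163*a((F(3)*0)*(-5 - 1*(-3)), -3) = 3163*(7 + (-7/3*0)*(-5 - 1*(-3))) = 3163*(7 + (-7*⅓*0)*(-5 + 3)) = 3163*(7 - 7/3*0*(-2)) = 3163*(7 + 0*(-2)) = 3163*(7 + 0) = 3163*7 = 22141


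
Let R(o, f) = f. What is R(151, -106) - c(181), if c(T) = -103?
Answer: -3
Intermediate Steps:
R(151, -106) - c(181) = -106 - 1*(-103) = -106 + 103 = -3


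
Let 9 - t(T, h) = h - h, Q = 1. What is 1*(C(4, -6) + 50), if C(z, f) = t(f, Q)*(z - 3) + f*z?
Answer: 35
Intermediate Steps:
t(T, h) = 9 (t(T, h) = 9 - (h - h) = 9 - 1*0 = 9 + 0 = 9)
C(z, f) = -27 + 9*z + f*z (C(z, f) = 9*(z - 3) + f*z = 9*(-3 + z) + f*z = (-27 + 9*z) + f*z = -27 + 9*z + f*z)
1*(C(4, -6) + 50) = 1*((-27 + 9*4 - 6*4) + 50) = 1*((-27 + 36 - 24) + 50) = 1*(-15 + 50) = 1*35 = 35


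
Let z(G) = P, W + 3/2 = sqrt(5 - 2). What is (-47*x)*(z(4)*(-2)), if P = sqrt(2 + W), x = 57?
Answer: 2679*sqrt(2 + 4*sqrt(3)) ≈ 8004.9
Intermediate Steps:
W = -3/2 + sqrt(3) (W = -3/2 + sqrt(5 - 2) = -3/2 + sqrt(3) ≈ 0.23205)
P = sqrt(1/2 + sqrt(3)) (P = sqrt(2 + (-3/2 + sqrt(3))) = sqrt(1/2 + sqrt(3)) ≈ 1.4940)
z(G) = sqrt(2 + 4*sqrt(3))/2
(-47*x)*(z(4)*(-2)) = (-47*57)*((sqrt(2 + 4*sqrt(3))/2)*(-2)) = -(-2679)*sqrt(2 + 4*sqrt(3)) = 2679*sqrt(2 + 4*sqrt(3))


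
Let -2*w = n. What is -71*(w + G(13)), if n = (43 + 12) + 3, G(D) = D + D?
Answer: 213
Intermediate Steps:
G(D) = 2*D
n = 58 (n = 55 + 3 = 58)
w = -29 (w = -½*58 = -29)
-71*(w + G(13)) = -71*(-29 + 2*13) = -71*(-29 + 26) = -71*(-3) = 213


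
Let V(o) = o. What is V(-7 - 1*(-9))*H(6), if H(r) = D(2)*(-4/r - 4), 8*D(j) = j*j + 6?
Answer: -35/3 ≈ -11.667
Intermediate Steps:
D(j) = ¾ + j²/8 (D(j) = (j*j + 6)/8 = (j² + 6)/8 = (6 + j²)/8 = ¾ + j²/8)
H(r) = -5 - 5/r (H(r) = (¾ + (⅛)*2²)*(-4/r - 4) = (¾ + (⅛)*4)*(-4 - 4/r) = (¾ + ½)*(-4 - 4/r) = 5*(-4 - 4/r)/4 = -5 - 5/r)
V(-7 - 1*(-9))*H(6) = (-7 - 1*(-9))*(-5 - 5/6) = (-7 + 9)*(-5 - 5*⅙) = 2*(-5 - ⅚) = 2*(-35/6) = -35/3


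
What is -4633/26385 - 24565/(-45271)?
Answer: 25788646/70263255 ≈ 0.36703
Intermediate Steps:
-4633/26385 - 24565/(-45271) = -4633*1/26385 - 24565*(-1/45271) = -4633/26385 + 1445/2663 = 25788646/70263255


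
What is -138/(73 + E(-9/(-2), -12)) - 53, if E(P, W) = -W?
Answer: -4643/85 ≈ -54.624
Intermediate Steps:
-138/(73 + E(-9/(-2), -12)) - 53 = -138/(73 - 1*(-12)) - 53 = -138/(73 + 12) - 53 = -138/85 - 53 = -4643/85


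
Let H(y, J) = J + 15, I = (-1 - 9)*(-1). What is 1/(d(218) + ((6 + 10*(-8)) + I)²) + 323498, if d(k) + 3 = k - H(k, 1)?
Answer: 1389423911/4295 ≈ 3.2350e+5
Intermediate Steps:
I = 10 (I = -10*(-1) = 10)
H(y, J) = 15 + J
d(k) = -19 + k (d(k) = -3 + (k - (15 + 1)) = -3 + (k - 1*16) = -3 + (k - 16) = -3 + (-16 + k) = -19 + k)
1/(d(218) + ((6 + 10*(-8)) + I)²) + 323498 = 1/((-19 + 218) + ((6 + 10*(-8)) + 10)²) + 323498 = 1/(199 + ((6 - 80) + 10)²) + 323498 = 1/(199 + (-74 + 10)²) + 323498 = 1/(199 + (-64)²) + 323498 = 1/(199 + 4096) + 323498 = 1/4295 + 323498 = 1389423911/4295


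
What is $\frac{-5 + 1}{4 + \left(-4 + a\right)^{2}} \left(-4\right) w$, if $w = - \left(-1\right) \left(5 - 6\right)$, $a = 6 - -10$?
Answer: $- \frac{4}{37} \approx -0.10811$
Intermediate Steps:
$a = 16$ ($a = 6 + 10 = 16$)
$w = -1$ ($w = - \left(-1\right) \left(5 - 6\right) = - \left(-1\right) \left(-1\right) = \left(-1\right) 1 = -1$)
$\frac{-5 + 1}{4 + \left(-4 + a\right)^{2}} \left(-4\right) w = \frac{-5 + 1}{4 + \left(-4 + 16\right)^{2}} \left(-4\right) \left(-1\right) = - \frac{4}{4 + 12^{2}} \left(-4\right) \left(-1\right) = - \frac{4}{4 + 144} \left(-4\right) \left(-1\right) = - \frac{4}{148} \left(-4\right) \left(-1\right) = \left(-4\right) \frac{1}{148} \left(-4\right) \left(-1\right) = \left(- \frac{1}{37}\right) \left(-4\right) \left(-1\right) = \frac{4}{37} \left(-1\right) = - \frac{4}{37}$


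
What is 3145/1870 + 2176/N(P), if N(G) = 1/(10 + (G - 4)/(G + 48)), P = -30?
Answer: 3494989/198 ≈ 17651.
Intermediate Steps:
N(G) = 1/(10 + (-4 + G)/(48 + G))
3145/1870 + 2176/N(P) = 3145/1870 + 2176/(((48 - 30)/(476 + 11*(-30)))) = 3145*(1/1870) + 2176/((18/(476 - 330))) = 37/22 + 2176/((18/146)) = 37/22 + 2176/(((1/146)*18)) = 37/22 + 2176/(9/73) = 37/22 + 2176*(73/9) = 37/22 + 158848/9 = 3494989/198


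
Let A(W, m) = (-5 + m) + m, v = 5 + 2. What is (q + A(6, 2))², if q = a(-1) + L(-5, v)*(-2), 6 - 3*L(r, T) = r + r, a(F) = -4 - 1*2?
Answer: 2809/9 ≈ 312.11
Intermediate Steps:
a(F) = -6 (a(F) = -4 - 2 = -6)
v = 7
L(r, T) = 2 - 2*r/3 (L(r, T) = 2 - (r + r)/3 = 2 - 2*r/3)
A(W, m) = -5 + 2*m
q = -50/3 (q = -6 + (2 - ⅔*(-5))*(-2) = -6 + (2 + 10/3)*(-2) = -6 + (16/3)*(-2) = -6 - 32/3 = -50/3 ≈ -16.667)
(q + A(6, 2))² = (-50/3 + (-5 + 2*2))² = (-50/3 + (-5 + 4))² = (-50/3 - 1)² = (-53/3)² = 2809/9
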